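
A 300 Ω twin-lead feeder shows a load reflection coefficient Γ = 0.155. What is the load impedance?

Z_L = Z_0·(1 + Γ)/(1 − Γ) = 300·(1.16)/(0.845)

Z_L ≈ 410 Ω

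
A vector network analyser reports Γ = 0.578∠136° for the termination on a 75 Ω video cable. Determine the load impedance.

Z_L ≈ 23.1 + j27.8 Ω

Z_L = Z_0·(1 + Γ)/(1 − Γ) = 75·(0.584 + j0.402)/(1.42 − j0.402)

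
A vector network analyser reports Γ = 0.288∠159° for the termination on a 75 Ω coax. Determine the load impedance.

Z_L ≈ 42.4 + j9.55 Ω

Z_L = Z_0·(1 + Γ)/(1 − Γ) = 75·(0.731 + j0.103)/(1.27 − j0.103)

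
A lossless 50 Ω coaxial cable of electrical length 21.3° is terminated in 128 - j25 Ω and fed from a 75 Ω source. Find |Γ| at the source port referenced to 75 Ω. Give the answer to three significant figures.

|Γ| ≈ 0.39

tan(βl) = 0.39
Z_in = Z_0·(Z_L + jZ_0·tanβl)/(Z_0 + jZ_L·tanβl) = 60.8 − j55.4 Ω
Γ_s = (Z_in − Z_s)/(Z_in + Z_s) = (-14.2 − j55.4)/(136 − j55.4), |Γ_s| = 0.39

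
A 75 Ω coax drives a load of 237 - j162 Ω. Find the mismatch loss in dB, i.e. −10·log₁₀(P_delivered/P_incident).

Γ = (162 − j162)/(312 − j162), |Γ| = 0.652
|Γ|² = 0.425, so P_del/P_inc = 1 − |Γ|² = 0.575
ML = −10·log₁₀(1 − |Γ|²)

mismatch loss ≈ 2.4 dB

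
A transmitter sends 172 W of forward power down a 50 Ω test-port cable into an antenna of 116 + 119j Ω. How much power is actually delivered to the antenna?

|Γ| = |(66 + j119)/(166 + j119)| = 0.666
|Γ|² = 0.444
P_refl = |Γ|²·P_inc = 76.3 W, P_del = (1 − |Γ|²)·P_inc = 95.7 W

P_delivered ≈ 95.7 W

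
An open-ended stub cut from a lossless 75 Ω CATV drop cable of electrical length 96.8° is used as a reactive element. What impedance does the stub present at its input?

Z_in ≈ +j8.94 Ω

tan(βl) = -8.39
For an open-ended stub, Z_in = −jZ_0·cot(βl) = −jZ_0/tan(βl)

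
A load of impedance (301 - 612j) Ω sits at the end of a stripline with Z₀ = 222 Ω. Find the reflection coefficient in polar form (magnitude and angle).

Γ ≈ 0.767 ∠ -33.2°

Γ = (Z_L − Z_0)/(Z_L + Z_0) = (79 − j612)/(523 − j612)
|Γ| = 617/805 = 0.767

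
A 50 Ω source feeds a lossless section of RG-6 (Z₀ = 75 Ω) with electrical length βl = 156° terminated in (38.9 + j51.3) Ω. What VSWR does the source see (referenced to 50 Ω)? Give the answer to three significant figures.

tan(βl) = -0.445
Z_in = Z_0·(Z_L + jZ_0·tanβl)/(Z_0 + jZ_L·tanβl) = 26.6 + j18.4 Ω
Γ_s = (Z_in − Z_s)/(Z_in + Z_s) = (-23.4 + j18.4)/(76.6 + j18.4), |Γ_s| = 0.379
VSWR = (1 + |Γ_s|)/(1 − |Γ_s|)

VSWR ≈ 2.22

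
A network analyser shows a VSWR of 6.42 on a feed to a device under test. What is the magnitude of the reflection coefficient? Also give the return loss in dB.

|Γ| ≈ 0.73; return loss ≈ 2.73 dB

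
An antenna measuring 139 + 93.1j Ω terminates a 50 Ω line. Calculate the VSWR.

VSWR ≈ 4.15

Γ = (Z_L − Z_0)/(Z_L + Z_0) = (89 + j93.1)/(189 + j93.1)
|Γ| = 129/211 = 0.611
VSWR = (1 + |Γ|)/(1 − |Γ|) = 1.61/0.389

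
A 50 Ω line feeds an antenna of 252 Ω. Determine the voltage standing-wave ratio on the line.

VSWR ≈ 5.04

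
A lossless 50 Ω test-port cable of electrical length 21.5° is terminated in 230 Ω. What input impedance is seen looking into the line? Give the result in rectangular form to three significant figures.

tan(βl) = tan(21.5°) = 0.394
Z_in = Z_0·(Z_L + jZ_0·tanβl)/(Z_0 + jZ_L·tanβl)
     = 50·(230 + j19.7)/(50 + j90.6)

Z_in ≈ 62 − j92.7 Ω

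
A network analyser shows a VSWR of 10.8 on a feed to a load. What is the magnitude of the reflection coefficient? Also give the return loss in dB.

|Γ| ≈ 0.831; return loss ≈ 1.61 dB

|Γ| = (S − 1)/(S + 1) = (10.8 − 1)/(10.8 + 1) = 9.8/11.8
RL = −20·log₁₀|Γ| = −20·log₁₀(0.831)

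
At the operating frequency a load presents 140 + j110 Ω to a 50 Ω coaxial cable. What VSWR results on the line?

Γ = (Z_L − Z_0)/(Z_L + Z_0) = (90 + j110)/(190 + j110)
|Γ| = 142/220 = 0.647
VSWR = (1 + |Γ|)/(1 − |Γ|) = 1.65/0.353

VSWR ≈ 4.67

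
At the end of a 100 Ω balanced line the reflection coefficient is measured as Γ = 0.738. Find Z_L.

Z_L = Z_0·(1 + Γ)/(1 − Γ) = 100·(1.74)/(0.262)

Z_L ≈ 663 Ω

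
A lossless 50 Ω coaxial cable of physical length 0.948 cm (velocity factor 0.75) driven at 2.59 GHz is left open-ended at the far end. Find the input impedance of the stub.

Z_in ≈ −j61.1 Ω

λ = v/f = 0.75·c / 2.59 GHz = 0.0869 m
βl = 2π·l/λ = 2π × 0.109 = 39.3°
tan(βl) = 0.818
For an open-ended stub, Z_in = −jZ_0·cot(βl) = −jZ_0/tan(βl)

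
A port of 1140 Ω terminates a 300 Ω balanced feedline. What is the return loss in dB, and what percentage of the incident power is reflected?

Γ = (1140 − 300)/(1140 + 300) = 0.583
RL = −20·log₁₀(0.583) = 4.68 dB
P_refl/P_inc = |Γ|² = 0.34

RL ≈ 4.68 dB; 34% of incident power reflected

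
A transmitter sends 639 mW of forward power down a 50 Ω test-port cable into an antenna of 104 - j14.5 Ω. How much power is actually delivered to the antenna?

P_delivered ≈ 556 mW

|Γ| = |(54 − j14.5)/(154 − j14.5)| = 0.361
|Γ|² = 0.131
P_refl = |Γ|²·P_inc = 83.5 mW, P_del = (1 − |Γ|²)·P_inc = 556 mW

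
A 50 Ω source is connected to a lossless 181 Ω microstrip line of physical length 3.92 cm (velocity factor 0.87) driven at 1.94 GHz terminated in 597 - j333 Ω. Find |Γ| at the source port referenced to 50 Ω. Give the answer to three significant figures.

|Γ| ≈ 0.587

λ = v/f = 0.87·c / 1.94 GHz = 0.135 m
βl = 2π·l/λ = 2π × 0.291 = 105°
tan(βl) = -3.76
Z_in = Z_0·(Z_L + jZ_0·tanβl)/(Z_0 + jZ_L·tanβl) = 47.9 + j71 Ω
Γ_s = (Z_in − Z_s)/(Z_in + Z_s) = (-2.14 + j71)/(97.9 + j71), |Γ_s| = 0.587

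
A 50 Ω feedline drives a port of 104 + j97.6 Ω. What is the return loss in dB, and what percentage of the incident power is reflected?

Γ = (54 + j97.6)/(154 + j97.6), |Γ| = 0.612
RL = −20·log₁₀(0.612) = 4.27 dB
P_refl/P_inc = |Γ|² = 0.374

RL ≈ 4.27 dB; 37.4% of incident power reflected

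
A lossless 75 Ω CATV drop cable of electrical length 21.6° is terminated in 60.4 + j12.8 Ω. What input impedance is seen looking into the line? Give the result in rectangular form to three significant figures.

Z_in ≈ 71.9 + j21 Ω

tan(βl) = tan(21.6°) = 0.396
Z_in = Z_0·(Z_L + jZ_0·tanβl)/(Z_0 + jZ_L·tanβl)
     = 75·(60.4 + j42.5)/(69.9 + j23.9)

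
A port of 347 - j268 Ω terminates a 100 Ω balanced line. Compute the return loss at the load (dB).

Γ = (247 − j268)/(447 − j268), |Γ| = 0.699
RL = −20·log₁₀|Γ| = −20·log₁₀(0.699)

RL ≈ 3.11 dB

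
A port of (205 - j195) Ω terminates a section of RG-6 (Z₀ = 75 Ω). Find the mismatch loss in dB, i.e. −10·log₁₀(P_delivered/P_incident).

Γ = (130 − j195)/(280 − j195), |Γ| = 0.687
|Γ|² = 0.472, so P_del/P_inc = 1 − |Γ|² = 0.528
ML = −10·log₁₀(1 − |Γ|²)

mismatch loss ≈ 2.77 dB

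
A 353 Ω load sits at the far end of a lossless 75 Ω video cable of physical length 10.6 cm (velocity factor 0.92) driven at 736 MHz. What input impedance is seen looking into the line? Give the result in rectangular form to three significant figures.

Z_in ≈ 16.6 + j14.9 Ω

λ = v/f = 0.92·c / 736 MHz = 0.375 m
βl = 2π·l/λ = 2π × 0.283 = 102°
tan(βl) = tan(102°) = -4.8
Z_in = Z_0·(Z_L + jZ_0·tanβl)/(Z_0 + jZ_L·tanβl)
     = 75·(353 − j360)/(75 − j1700)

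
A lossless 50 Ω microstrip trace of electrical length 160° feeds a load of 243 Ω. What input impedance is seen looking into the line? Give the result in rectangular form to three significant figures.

tan(βl) = tan(160°) = -0.364
Z_in = Z_0·(Z_L + jZ_0·tanβl)/(Z_0 + jZ_L·tanβl)
     = 50·(243 − j18.2)/(50 − j88.4)

Z_in ≈ 66.6 + j99.7 Ω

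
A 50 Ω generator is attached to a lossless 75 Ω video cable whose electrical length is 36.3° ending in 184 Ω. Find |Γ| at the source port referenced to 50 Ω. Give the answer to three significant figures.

tan(βl) = 0.735
Z_in = Z_0·(Z_L + jZ_0·tanβl)/(Z_0 + jZ_L·tanβl) = 66.7 − j65.1 Ω
Γ_s = (Z_in − Z_s)/(Z_in + Z_s) = (16.7 − j65.1)/(117 − j65.1), |Γ_s| = 0.503

|Γ| ≈ 0.503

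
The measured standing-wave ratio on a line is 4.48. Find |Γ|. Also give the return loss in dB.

|Γ| = (S − 1)/(S + 1) = (4.48 − 1)/(4.48 + 1) = 3.48/5.48
RL = −20·log₁₀|Γ| = −20·log₁₀(0.635)

|Γ| ≈ 0.635; return loss ≈ 3.94 dB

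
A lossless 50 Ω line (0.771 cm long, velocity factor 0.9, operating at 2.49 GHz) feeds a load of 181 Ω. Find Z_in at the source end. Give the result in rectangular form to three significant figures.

λ = v/f = 0.9·c / 2.49 GHz = 0.108 m
βl = 2π·l/λ = 2π × 0.0711 = 25.6°
tan(βl) = tan(25.6°) = 0.479
Z_in = Z_0·(Z_L + jZ_0·tanβl)/(Z_0 + jZ_L·tanβl)
     = 50·(181 + j24)/(50 + j86.7)

Z_in ≈ 55.5 − j72.3 Ω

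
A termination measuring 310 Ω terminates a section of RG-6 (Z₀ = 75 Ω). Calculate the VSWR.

VSWR ≈ 4.13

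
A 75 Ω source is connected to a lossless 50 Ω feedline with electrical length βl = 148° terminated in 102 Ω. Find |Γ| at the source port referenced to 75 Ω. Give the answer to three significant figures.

tan(βl) = -0.625
Z_in = Z_0·(Z_L + jZ_0·tanβl)/(Z_0 + jZ_L·tanβl) = 54 + j37.6 Ω
Γ_s = (Z_in − Z_s)/(Z_in + Z_s) = (-21 + j37.6)/(129 + j37.6), |Γ_s| = 0.321

|Γ| ≈ 0.321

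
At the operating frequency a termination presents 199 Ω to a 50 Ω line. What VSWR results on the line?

For a purely resistive load, VSWR = R_L/Z_0 or Z_0/R_L (whichever > 1) = 199/50

VSWR ≈ 3.98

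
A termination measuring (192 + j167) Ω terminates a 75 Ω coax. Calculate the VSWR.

VSWR ≈ 4.67

Γ = (Z_L − Z_0)/(Z_L + Z_0) = (117 + j167)/(267 + j167)
|Γ| = 204/315 = 0.647
VSWR = (1 + |Γ|)/(1 − |Γ|) = 1.65/0.353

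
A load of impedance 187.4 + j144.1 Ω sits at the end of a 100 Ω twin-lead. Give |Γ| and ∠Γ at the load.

Γ ≈ 0.524 ∠ 32.1°

Γ = (Z_L − Z_0)/(Z_L + Z_0) = (87.4 + j144.1)/(287.4 + j144.1)
|Γ| = 169/322 = 0.524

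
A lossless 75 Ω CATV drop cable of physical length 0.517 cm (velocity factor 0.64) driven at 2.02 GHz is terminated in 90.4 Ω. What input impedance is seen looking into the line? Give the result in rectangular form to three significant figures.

Z_in ≈ 86 − j10.2 Ω

λ = v/f = 0.64·c / 2.02 GHz = 0.095 m
βl = 2π·l/λ = 2π × 0.0544 = 19.6°
tan(βl) = tan(19.6°) = 0.356
Z_in = Z_0·(Z_L + jZ_0·tanβl)/(Z_0 + jZ_L·tanβl)
     = 75·(90.4 + j26.7)/(75 + j32.2)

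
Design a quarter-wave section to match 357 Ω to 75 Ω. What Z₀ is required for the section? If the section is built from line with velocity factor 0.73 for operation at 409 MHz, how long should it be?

Z_qwt ≈ 164 Ω; length ≈ 13.4 cm

Z_qwt = √(Z_0·R_L) = √(75 × 357) = √26780
λ = 0.73·c/f = 0.535 m, so l = λ/4 = 0.134 m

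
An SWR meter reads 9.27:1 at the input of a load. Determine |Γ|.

|Γ| = (S − 1)/(S + 1) = (9.27 − 1)/(9.27 + 1) = 8.27/10.3

|Γ| ≈ 0.805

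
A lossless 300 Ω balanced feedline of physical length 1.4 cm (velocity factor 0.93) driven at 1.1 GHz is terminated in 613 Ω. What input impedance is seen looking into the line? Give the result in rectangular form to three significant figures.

λ = v/f = 0.93·c / 1.1 GHz = 0.254 m
βl = 2π·l/λ = 2π × 0.0552 = 19.9°
tan(βl) = tan(19.9°) = 0.361
Z_in = Z_0·(Z_L + jZ_0·tanβl)/(Z_0 + jZ_L·tanβl)
     = 300·(613 + j108)/(300 + j222)

Z_in ≈ 448 − j223 Ω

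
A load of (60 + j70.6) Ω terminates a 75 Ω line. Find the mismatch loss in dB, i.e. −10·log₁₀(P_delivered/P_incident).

Γ = (-15 + j70.6)/(135 + j70.6), |Γ| = 0.474
|Γ|² = 0.224, so P_del/P_inc = 1 − |Γ|² = 0.776
ML = −10·log₁₀(1 − |Γ|²)

mismatch loss ≈ 1.1 dB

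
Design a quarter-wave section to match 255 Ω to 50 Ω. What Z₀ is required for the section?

Z_qwt ≈ 113 Ω

Z_qwt = √(Z_0·R_L) = √(50 × 255) = √12750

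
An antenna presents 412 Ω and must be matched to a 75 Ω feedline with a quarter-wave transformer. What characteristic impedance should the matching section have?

Z_qwt ≈ 176 Ω

Z_qwt = √(Z_0·R_L) = √(75 × 412) = √30900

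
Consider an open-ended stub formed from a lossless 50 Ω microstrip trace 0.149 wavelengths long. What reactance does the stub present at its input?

βl = 2π × 0.149 = 53.6°
tan(βl) = 1.36
For an open-ended stub, Z_in = −jZ_0·cot(βl) = −jZ_0/tan(βl)

X_in ≈ -36.8 Ω (capacitive)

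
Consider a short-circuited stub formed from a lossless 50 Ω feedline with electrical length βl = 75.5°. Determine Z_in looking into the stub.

tan(βl) = 3.87
For a short-circuited stub, Z_in = jZ_0·tan(βl)

Z_in ≈ +j193 Ω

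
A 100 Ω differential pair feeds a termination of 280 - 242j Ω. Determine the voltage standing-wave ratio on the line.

VSWR ≈ 5.05

Γ = (Z_L − Z_0)/(Z_L + Z_0) = (180 − j242)/(380 − j242)
|Γ| = 302/451 = 0.669
VSWR = (1 + |Γ|)/(1 − |Γ|) = 1.67/0.331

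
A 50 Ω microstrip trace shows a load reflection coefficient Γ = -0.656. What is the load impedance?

Z_L ≈ 10.4 Ω

Z_L = Z_0·(1 + Γ)/(1 − Γ) = 50·(0.344)/(1.66)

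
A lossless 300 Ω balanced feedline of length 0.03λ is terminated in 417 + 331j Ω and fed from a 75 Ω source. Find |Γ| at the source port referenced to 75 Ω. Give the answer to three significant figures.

βl = 2π × 0.03 = 10.8°
tan(βl) = 0.191
Z_in = Z_0·(Z_L + jZ_0·tanβl)/(Z_0 + jZ_L·tanβl) = 623 + j282 Ω
Γ_s = (Z_in − Z_s)/(Z_in + Z_s) = (548 + j282)/(698 + j282), |Γ_s| = 0.819

|Γ| ≈ 0.819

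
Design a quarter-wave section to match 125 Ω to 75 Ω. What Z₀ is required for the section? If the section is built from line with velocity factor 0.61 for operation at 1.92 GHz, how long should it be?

Z_qwt ≈ 96.8 Ω; length ≈ 2.38 cm

Z_qwt = √(Z_0·R_L) = √(75 × 125) = √9375
λ = 0.61·c/f = 0.0953 m, so l = λ/4 = 0.0238 m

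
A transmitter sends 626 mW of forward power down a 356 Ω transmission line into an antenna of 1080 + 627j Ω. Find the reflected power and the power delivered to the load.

|Γ| = |(724 + j627)/(1436 + j627)| = 0.611
|Γ|² = 0.374
P_refl = |Γ|²·P_inc = 234 mW, P_del = (1 − |Γ|²)·P_inc = 392 mW

P_reflected ≈ 234 mW; P_delivered ≈ 392 mW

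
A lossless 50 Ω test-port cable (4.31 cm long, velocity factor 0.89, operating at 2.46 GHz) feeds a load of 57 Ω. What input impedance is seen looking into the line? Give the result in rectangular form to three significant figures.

λ = v/f = 0.89·c / 2.46 GHz = 0.109 m
βl = 2π·l/λ = 2π × 0.397 = 143°
tan(βl) = tan(143°) = -0.755
Z_in = Z_0·(Z_L + jZ_0·tanβl)/(Z_0 + jZ_L·tanβl)
     = 50·(57 − j37.7)/(50 − j43)

Z_in ≈ 51.4 + j6.5 Ω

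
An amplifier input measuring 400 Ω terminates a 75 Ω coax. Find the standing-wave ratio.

VSWR ≈ 5.33

For a purely resistive load, VSWR = R_L/Z_0 or Z_0/R_L (whichever > 1) = 400/75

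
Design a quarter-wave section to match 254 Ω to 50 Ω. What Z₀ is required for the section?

Z_qwt = √(Z_0·R_L) = √(50 × 254) = √12700

Z_qwt ≈ 113 Ω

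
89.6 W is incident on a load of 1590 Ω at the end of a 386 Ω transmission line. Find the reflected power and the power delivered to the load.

Γ = (1590 − 386)/(1590 + 386) = 0.609
|Γ|² = 0.371
P_refl = |Γ|²·P_inc = 33.3 W, P_del = (1 − |Γ|²)·P_inc = 56.3 W

P_reflected ≈ 33.3 W; P_delivered ≈ 56.3 W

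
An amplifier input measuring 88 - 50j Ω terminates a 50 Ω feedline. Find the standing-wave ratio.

Γ = (Z_L − Z_0)/(Z_L + Z_0) = (38 − j50)/(138 − j50)
|Γ| = 62.8/147 = 0.428
VSWR = (1 + |Γ|)/(1 − |Γ|) = 1.43/0.572

VSWR ≈ 2.5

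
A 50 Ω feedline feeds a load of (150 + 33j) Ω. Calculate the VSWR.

VSWR ≈ 3.16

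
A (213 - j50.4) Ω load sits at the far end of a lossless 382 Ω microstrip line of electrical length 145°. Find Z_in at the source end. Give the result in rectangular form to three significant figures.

tan(βl) = tan(145°) = -0.7
Z_in = Z_0·(Z_L + jZ_0·tanβl)/(Z_0 + jZ_L·tanβl)
     = 382·(213 − j318)/(347 − j149)

Z_in ≈ 325 − j210 Ω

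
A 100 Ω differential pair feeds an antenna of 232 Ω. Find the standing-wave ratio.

VSWR ≈ 2.32

Γ = (232 − 100)/(232 + 100) = 0.398
VSWR = (1 + 0.398)/(1 − 0.398)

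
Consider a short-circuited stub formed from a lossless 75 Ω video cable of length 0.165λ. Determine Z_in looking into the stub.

Z_in ≈ +j127 Ω

βl = 2π × 0.165 = 59.4°
tan(βl) = 1.69
For a short-circuited stub, Z_in = jZ_0·tan(βl)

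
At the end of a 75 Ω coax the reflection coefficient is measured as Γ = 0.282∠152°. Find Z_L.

Z_L = Z_0·(1 + Γ)/(1 − Γ) = 75·(0.751 + j0.132)/(1.25 − j0.132)

Z_L ≈ 43.8 + j12.6 Ω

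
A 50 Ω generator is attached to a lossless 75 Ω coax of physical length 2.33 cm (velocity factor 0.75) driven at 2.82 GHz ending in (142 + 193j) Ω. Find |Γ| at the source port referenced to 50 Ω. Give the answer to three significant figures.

|Γ| ≈ 0.586

λ = v/f = 0.75·c / 2.82 GHz = 0.0798 m
βl = 2π·l/λ = 2π × 0.292 = 105°
tan(βl) = -3.7
Z_in = Z_0·(Z_L + jZ_0·tanβl)/(Z_0 + jZ_L·tanβl) = 13.1 + j0.669 Ω
Γ_s = (Z_in − Z_s)/(Z_in + Z_s) = (-36.9 + j0.669)/(63.1 + j0.669), |Γ_s| = 0.586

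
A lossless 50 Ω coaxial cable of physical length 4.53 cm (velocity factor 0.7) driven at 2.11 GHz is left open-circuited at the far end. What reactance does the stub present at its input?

λ = v/f = 0.7·c / 2.11 GHz = 0.0995 m
βl = 2π·l/λ = 2π × 0.455 = 164°
tan(βl) = -0.289
For an open-circuited stub, Z_in = −jZ_0·cot(βl) = −jZ_0/tan(βl)

X_in ≈ 173 Ω (inductive)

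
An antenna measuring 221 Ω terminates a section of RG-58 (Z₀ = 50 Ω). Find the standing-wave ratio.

For a purely resistive load, VSWR = R_L/Z_0 or Z_0/R_L (whichever > 1) = 221/50

VSWR ≈ 4.42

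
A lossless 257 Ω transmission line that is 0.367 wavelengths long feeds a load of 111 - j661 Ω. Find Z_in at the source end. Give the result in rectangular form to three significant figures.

Z_in ≈ 68 + j495 Ω

βl = 2π × 0.367 = 132°
tan(βl) = tan(132°) = -1.11
Z_in = Z_0·(Z_L + jZ_0·tanβl)/(Z_0 + jZ_L·tanβl)
     = 257·(111 − j945)/(-474 − j123)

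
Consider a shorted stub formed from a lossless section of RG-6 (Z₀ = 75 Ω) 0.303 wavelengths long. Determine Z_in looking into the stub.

Z_in ≈ −j217 Ω

βl = 2π × 0.303 = 109°
tan(βl) = -2.89
For a shorted stub, Z_in = jZ_0·tan(βl)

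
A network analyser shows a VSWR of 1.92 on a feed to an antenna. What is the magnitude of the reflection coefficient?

|Γ| = (S − 1)/(S + 1) = (1.92 − 1)/(1.92 + 1) = 0.92/2.92

|Γ| ≈ 0.315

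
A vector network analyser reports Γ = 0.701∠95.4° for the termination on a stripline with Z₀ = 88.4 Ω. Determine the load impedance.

Z_L ≈ 27.7 + j76 Ω

Z_L = Z_0·(1 + Γ)/(1 − Γ) = 88.4·(0.934 + j0.698)/(1.07 − j0.698)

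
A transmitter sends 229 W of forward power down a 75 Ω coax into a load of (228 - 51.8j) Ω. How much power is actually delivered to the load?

|Γ| = |(153 − j51.8)/(303 − j51.8)| = 0.525
|Γ|² = 0.276
P_refl = |Γ|²·P_inc = 63.2 W, P_del = (1 − |Γ|²)·P_inc = 166 W

P_delivered ≈ 166 W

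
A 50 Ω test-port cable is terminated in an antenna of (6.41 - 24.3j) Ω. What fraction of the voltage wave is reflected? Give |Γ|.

Γ = (Z_L − Z_0)/(Z_L + Z_0) = (-43.59 − j24.3)/(56.41 − j24.3)
|Γ| = 49.9/61.4

|Γ| ≈ 0.813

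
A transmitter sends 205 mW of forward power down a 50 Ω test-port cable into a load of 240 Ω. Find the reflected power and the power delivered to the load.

Γ = (240 − 50)/(240 + 50) = 0.655
|Γ|² = 0.429
P_refl = |Γ|²·P_inc = 88 mW, P_del = (1 − |Γ|²)·P_inc = 117 mW

P_reflected ≈ 88 mW; P_delivered ≈ 117 mW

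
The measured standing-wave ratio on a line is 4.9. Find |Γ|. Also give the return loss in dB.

|Γ| ≈ 0.661; return loss ≈ 3.6 dB

|Γ| = (S − 1)/(S + 1) = (4.9 − 1)/(4.9 + 1) = 3.9/5.9
RL = −20·log₁₀|Γ| = −20·log₁₀(0.661)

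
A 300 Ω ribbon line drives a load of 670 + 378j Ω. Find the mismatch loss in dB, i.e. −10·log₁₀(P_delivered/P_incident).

Γ = (370 + j378)/(970 + j378), |Γ| = 0.508
|Γ|² = 0.258, so P_del/P_inc = 1 − |Γ|² = 0.742
ML = −10·log₁₀(1 − |Γ|²)

mismatch loss ≈ 1.3 dB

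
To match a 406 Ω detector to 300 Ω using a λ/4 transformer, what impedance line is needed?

Z_qwt = √(Z_0·R_L) = √(300 × 406) = √121800

Z_qwt ≈ 349 Ω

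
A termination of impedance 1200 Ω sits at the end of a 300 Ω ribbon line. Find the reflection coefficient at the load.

Γ = 0.6

Γ = (Z_L − Z_0)/(Z_L + Z_0) = (1200 − 300)/(1200 + 300) = 900/1500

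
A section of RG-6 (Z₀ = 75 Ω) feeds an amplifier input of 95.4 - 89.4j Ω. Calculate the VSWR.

Γ = (Z_L − Z_0)/(Z_L + Z_0) = (20.4 − j89.4)/(170.4 − j89.4)
|Γ| = 91.7/192 = 0.477
VSWR = (1 + |Γ|)/(1 − |Γ|) = 1.48/0.523

VSWR ≈ 2.82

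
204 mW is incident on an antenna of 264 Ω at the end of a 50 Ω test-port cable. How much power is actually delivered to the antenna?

Γ = (264 − 50)/(264 + 50) = 0.682
|Γ|² = 0.464
P_refl = |Γ|²·P_inc = 94.8 mW, P_del = (1 − |Γ|²)·P_inc = 109 mW

P_delivered ≈ 109 mW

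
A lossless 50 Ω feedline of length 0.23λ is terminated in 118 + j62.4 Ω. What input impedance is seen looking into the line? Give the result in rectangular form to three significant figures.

βl = 2π × 0.23 = 82.8°
tan(βl) = tan(82.8°) = 7.92
Z_in = Z_0·(Z_L + jZ_0·tanβl)/(Z_0 + jZ_L·tanβl)
     = 50·(118 + j458)/(-444 + j934)

Z_in ≈ 17.6 − j14.7 Ω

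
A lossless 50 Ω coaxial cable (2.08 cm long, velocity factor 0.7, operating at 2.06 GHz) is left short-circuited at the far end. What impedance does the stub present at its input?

λ = v/f = 0.7·c / 2.06 GHz = 0.102 m
βl = 2π·l/λ = 2π × 0.204 = 73.5°
tan(βl) = 3.37
For a short-circuited stub, Z_in = jZ_0·tan(βl)

Z_in ≈ +j168 Ω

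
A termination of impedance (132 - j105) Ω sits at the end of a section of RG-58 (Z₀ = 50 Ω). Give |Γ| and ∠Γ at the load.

Γ = (Z_L − Z_0)/(Z_L + Z_0) = (82 − j105)/(182 − j105)
|Γ| = 133/210 = 0.634

Γ ≈ 0.634 ∠ -22°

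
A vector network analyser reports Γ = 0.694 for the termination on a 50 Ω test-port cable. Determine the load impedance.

Z_L = Z_0·(1 + Γ)/(1 − Γ) = 50·(1.69)/(0.306)

Z_L ≈ 277 Ω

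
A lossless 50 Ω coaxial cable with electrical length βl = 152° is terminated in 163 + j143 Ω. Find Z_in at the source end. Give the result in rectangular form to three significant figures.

Z_in ≈ 22.3 + j61.5 Ω

tan(βl) = tan(152°) = -0.532
Z_in = Z_0·(Z_L + jZ_0·tanβl)/(Z_0 + jZ_L·tanβl)
     = 50·(163 + j116)/(126 − j86.7)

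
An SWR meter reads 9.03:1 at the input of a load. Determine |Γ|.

|Γ| = (S − 1)/(S + 1) = (9.03 − 1)/(9.03 + 1) = 8.03/10

|Γ| ≈ 0.801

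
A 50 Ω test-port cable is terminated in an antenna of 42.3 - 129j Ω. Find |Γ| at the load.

Γ = (Z_L − Z_0)/(Z_L + Z_0) = (-7.7 − j129)/(92.3 − j129)
|Γ| = 129/159

|Γ| ≈ 0.815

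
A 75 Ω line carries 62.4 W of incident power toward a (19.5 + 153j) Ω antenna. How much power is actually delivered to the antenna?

|Γ| = |(-55.5 + j153)/(94.5 + j153)| = 0.905
|Γ|² = 0.819
P_refl = |Γ|²·P_inc = 51.1 W, P_del = (1 − |Γ|²)·P_inc = 11.3 W

P_delivered ≈ 11.3 W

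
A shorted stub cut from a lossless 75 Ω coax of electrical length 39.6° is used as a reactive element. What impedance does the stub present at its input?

Z_in ≈ +j62 Ω

tan(βl) = 0.827
For a shorted stub, Z_in = jZ_0·tan(βl)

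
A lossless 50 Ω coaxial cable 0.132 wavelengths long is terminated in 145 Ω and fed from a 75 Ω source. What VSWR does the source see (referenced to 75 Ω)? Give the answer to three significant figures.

VSWR ≈ 3.31

βl = 2π × 0.132 = 47.5°
tan(βl) = 1.09
Z_in = Z_0·(Z_L + jZ_0·tanβl)/(Z_0 + jZ_L·tanβl) = 28.8 − j36.7 Ω
Γ_s = (Z_in − Z_s)/(Z_in + Z_s) = (-46.2 − j36.7)/(104 − j36.7), |Γ_s| = 0.536
VSWR = (1 + |Γ_s|)/(1 − |Γ_s|)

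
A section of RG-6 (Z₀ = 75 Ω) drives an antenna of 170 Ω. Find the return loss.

RL ≈ 8.23 dB

Γ = (170 − 75)/(170 + 75) = 0.388
RL = −20·log₁₀|Γ| = −20·log₁₀(0.388)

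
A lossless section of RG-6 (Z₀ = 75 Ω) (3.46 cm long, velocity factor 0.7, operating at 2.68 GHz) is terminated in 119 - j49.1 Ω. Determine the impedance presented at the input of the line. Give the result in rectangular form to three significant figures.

λ = v/f = 0.7·c / 2.68 GHz = 0.0784 m
βl = 2π·l/λ = 2π × 0.442 = 159°
tan(βl) = tan(159°) = -0.385
Z_in = Z_0·(Z_L + jZ_0·tanβl)/(Z_0 + jZ_L·tanβl)
     = 75·(119 − j77.9)/(56.1 − j45.8)

Z_in ≈ 147 + j15.3 Ω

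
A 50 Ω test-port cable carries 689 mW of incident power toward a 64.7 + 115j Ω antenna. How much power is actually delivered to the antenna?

P_delivered ≈ 338 mW

|Γ| = |(14.7 + j115)/(114.7 + j115)| = 0.714
|Γ|² = 0.509
P_refl = |Γ|²·P_inc = 351 mW, P_del = (1 − |Γ|²)·P_inc = 338 mW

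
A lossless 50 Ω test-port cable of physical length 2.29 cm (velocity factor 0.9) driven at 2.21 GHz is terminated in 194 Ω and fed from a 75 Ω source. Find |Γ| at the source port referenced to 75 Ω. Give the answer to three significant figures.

λ = v/f = 0.9·c / 2.21 GHz = 0.122 m
βl = 2π·l/λ = 2π × 0.187 = 67.5°
tan(βl) = 2.41
Z_in = Z_0·(Z_L + jZ_0·tanβl)/(Z_0 + jZ_L·tanβl) = 14.9 − j19.1 Ω
Γ_s = (Z_in − Z_s)/(Z_in + Z_s) = (-60.1 − j19.1)/(89.9 − j19.1), |Γ_s| = 0.686

|Γ| ≈ 0.686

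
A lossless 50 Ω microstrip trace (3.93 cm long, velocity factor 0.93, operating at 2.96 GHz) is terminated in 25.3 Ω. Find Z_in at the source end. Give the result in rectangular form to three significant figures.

λ = v/f = 0.93·c / 2.96 GHz = 0.0943 m
βl = 2π·l/λ = 2π × 0.417 = 150°
tan(βl) = tan(150°) = -0.575
Z_in = Z_0·(Z_L + jZ_0·tanβl)/(Z_0 + jZ_L·tanβl)
     = 50·(25.3 − j28.8)/(50 − j14.5)

Z_in ≈ 31 − j19.7 Ω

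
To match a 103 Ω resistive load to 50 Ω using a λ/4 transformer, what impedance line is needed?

Z_qwt ≈ 71.8 Ω

Z_qwt = √(Z_0·R_L) = √(50 × 103) = √5150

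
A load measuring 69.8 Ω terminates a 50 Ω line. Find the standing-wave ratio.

Γ = (69.8 − 50)/(69.8 + 50) = 0.165
VSWR = (1 + 0.165)/(1 − 0.165)

VSWR ≈ 1.4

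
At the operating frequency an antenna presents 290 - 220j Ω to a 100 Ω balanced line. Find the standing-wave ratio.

VSWR ≈ 4.7

Γ = (Z_L − Z_0)/(Z_L + Z_0) = (190 − j220)/(390 − j220)
|Γ| = 291/448 = 0.649
VSWR = (1 + |Γ|)/(1 − |Γ|) = 1.65/0.351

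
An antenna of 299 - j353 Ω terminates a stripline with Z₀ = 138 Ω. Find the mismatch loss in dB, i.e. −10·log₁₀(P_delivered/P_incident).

mismatch loss ≈ 2.81 dB

Γ = (161 − j353)/(437 − j353), |Γ| = 0.691
|Γ|² = 0.477, so P_del/P_inc = 1 − |Γ|² = 0.523
ML = −10·log₁₀(1 − |Γ|²)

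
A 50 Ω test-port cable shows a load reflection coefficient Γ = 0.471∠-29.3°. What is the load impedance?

Z_L = Z_0·(1 + Γ)/(1 − Γ) = 50·(1.41 − j0.23)/(0.589 + j0.23)

Z_L ≈ 97.2 − j57.6 Ω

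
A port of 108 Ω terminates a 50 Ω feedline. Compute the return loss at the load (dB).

RL ≈ 8.7 dB

Γ = (108 − 50)/(108 + 50) = 0.367
RL = −20·log₁₀|Γ| = −20·log₁₀(0.367)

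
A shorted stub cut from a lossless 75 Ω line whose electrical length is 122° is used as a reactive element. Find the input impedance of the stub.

Z_in ≈ −j120 Ω

tan(βl) = -1.6
For a shorted stub, Z_in = jZ_0·tan(βl)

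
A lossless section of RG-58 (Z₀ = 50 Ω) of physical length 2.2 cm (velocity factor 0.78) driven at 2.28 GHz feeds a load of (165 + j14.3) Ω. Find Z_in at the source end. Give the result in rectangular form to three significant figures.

λ = v/f = 0.78·c / 2.28 GHz = 0.103 m
βl = 2π·l/λ = 2π × 0.214 = 77.2°
tan(βl) = tan(77.2°) = 4.39
Z_in = Z_0·(Z_L + jZ_0·tanβl)/(Z_0 + jZ_L·tanβl)
     = 50·(165 + j234)/(-12.8 + j724)

Z_in ≈ 15.9 − j11.7 Ω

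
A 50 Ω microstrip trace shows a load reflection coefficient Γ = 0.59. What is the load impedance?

Z_L = Z_0·(1 + Γ)/(1 − Γ) = 50·(1.59)/(0.41)

Z_L ≈ 194 Ω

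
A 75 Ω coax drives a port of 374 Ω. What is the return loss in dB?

RL ≈ 3.53 dB

Γ = (374 − 75)/(374 + 75) = 0.666
RL = −20·log₁₀|Γ| = −20·log₁₀(0.666)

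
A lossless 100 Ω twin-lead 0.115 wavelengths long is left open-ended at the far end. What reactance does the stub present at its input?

βl = 2π × 0.115 = 41.4°
tan(βl) = 0.882
For an open-ended stub, Z_in = −jZ_0·cot(βl) = −jZ_0/tan(βl)

X_in ≈ -113 Ω (capacitive)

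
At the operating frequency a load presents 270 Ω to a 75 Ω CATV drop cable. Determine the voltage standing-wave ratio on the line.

VSWR ≈ 3.6

For a purely resistive load, VSWR = R_L/Z_0 or Z_0/R_L (whichever > 1) = 270/75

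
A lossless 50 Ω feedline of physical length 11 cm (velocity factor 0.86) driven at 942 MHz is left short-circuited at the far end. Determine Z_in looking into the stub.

λ = v/f = 0.86·c / 942 MHz = 0.274 m
βl = 2π·l/λ = 2π × 0.402 = 145°
tan(βl) = -0.711
For a short-circuited stub, Z_in = jZ_0·tan(βl)

Z_in ≈ −j35.6 Ω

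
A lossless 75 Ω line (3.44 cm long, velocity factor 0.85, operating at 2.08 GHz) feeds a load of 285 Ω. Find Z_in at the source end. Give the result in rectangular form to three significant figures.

Z_in ≈ 20.4 + j13.6 Ω

λ = v/f = 0.85·c / 2.08 GHz = 0.123 m
βl = 2π·l/λ = 2π × 0.281 = 101°
tan(βl) = tan(101°) = -5.14
Z_in = Z_0·(Z_L + jZ_0·tanβl)/(Z_0 + jZ_L·tanβl)
     = 75·(285 − j385)/(75 − j1460)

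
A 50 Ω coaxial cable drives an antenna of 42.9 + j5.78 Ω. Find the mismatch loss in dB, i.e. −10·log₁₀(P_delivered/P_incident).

mismatch loss ≈ 0.0422 dB

Γ = (-7.1 + j5.78)/(92.9 + j5.78), |Γ| = 0.0984
|Γ|² = 0.00967, so P_del/P_inc = 1 − |Γ|² = 0.99
ML = −10·log₁₀(1 − |Γ|²)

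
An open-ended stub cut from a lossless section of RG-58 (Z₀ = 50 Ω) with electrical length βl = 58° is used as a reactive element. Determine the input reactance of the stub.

X_in ≈ -31.2 Ω (capacitive)

tan(βl) = 1.6
For an open-ended stub, Z_in = −jZ_0·cot(βl) = −jZ_0/tan(βl)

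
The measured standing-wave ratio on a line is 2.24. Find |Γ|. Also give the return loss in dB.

|Γ| ≈ 0.383; return loss ≈ 8.34 dB

|Γ| = (S − 1)/(S + 1) = (2.24 − 1)/(2.24 + 1) = 1.24/3.24
RL = −20·log₁₀|Γ| = −20·log₁₀(0.383)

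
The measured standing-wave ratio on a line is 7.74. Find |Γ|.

|Γ| ≈ 0.771

|Γ| = (S − 1)/(S + 1) = (7.74 − 1)/(7.74 + 1) = 6.74/8.74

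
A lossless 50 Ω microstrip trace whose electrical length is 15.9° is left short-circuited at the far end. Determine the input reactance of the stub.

tan(βl) = 0.285
For a short-circuited stub, Z_in = jZ_0·tan(βl)

X_in ≈ 14.2 Ω (inductive)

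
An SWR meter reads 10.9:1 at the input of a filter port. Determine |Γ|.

|Γ| = (S − 1)/(S + 1) = (10.9 − 1)/(10.9 + 1) = 9.9/11.9

|Γ| ≈ 0.832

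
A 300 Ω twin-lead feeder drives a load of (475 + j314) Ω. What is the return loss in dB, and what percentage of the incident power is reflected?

RL ≈ 7.33 dB; 18.5% of incident power reflected

Γ = (175 + j314)/(775 + j314), |Γ| = 0.43
RL = −20·log₁₀(0.43) = 7.33 dB
P_refl/P_inc = |Γ|² = 0.185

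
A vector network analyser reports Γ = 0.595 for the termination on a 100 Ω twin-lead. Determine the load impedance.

Z_L ≈ 394 Ω

Z_L = Z_0·(1 + Γ)/(1 − Γ) = 100·(1.59)/(0.405)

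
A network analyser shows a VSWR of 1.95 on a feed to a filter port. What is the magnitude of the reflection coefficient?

|Γ| ≈ 0.322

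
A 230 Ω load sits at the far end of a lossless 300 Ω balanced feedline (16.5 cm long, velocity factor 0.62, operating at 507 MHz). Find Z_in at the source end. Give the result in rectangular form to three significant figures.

λ = v/f = 0.62·c / 507 MHz = 0.367 m
βl = 2π·l/λ = 2π × 0.45 = 162°
tan(βl) = tan(162°) = -0.327
Z_in = Z_0·(Z_L + jZ_0·tanβl)/(Z_0 + jZ_L·tanβl)
     = 300·(230 − j98)/(300 − j75.1)

Z_in ≈ 240 − j38 Ω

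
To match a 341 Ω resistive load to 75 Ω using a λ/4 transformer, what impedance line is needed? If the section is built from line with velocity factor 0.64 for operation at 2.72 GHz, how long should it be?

Z_qwt = √(Z_0·R_L) = √(75 × 341) = √25580
λ = 0.64·c/f = 0.0706 m, so l = λ/4 = 0.0176 m

Z_qwt ≈ 160 Ω; length ≈ 1.76 cm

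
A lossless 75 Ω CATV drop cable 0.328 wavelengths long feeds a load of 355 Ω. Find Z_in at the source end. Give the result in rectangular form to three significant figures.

βl = 2π × 0.328 = 118°
tan(βl) = tan(118°) = -1.87
Z_in = Z_0·(Z_L + jZ_0·tanβl)/(Z_0 + jZ_L·tanβl)
     = 75·(355 − j141)/(75 − j665)

Z_in ≈ 20.1 + j37.7 Ω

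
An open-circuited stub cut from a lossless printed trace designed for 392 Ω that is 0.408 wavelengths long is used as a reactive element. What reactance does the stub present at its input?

X_in ≈ 601 Ω (inductive)

βl = 2π × 0.408 = 147°
tan(βl) = -0.652
For an open-circuited stub, Z_in = −jZ_0·cot(βl) = −jZ_0/tan(βl)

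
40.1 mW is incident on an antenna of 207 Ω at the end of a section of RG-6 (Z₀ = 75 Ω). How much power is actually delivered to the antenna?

P_delivered ≈ 31.3 mW

Γ = (207 − 75)/(207 + 75) = 0.468
|Γ|² = 0.219
P_refl = |Γ|²·P_inc = 8.79 mW, P_del = (1 − |Γ|²)·P_inc = 31.3 mW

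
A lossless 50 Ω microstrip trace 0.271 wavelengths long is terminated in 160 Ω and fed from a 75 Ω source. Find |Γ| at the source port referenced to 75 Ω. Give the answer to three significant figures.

βl = 2π × 0.271 = 97.6°
tan(βl) = -7.53
Z_in = Z_0·(Z_L + jZ_0·tanβl)/(Z_0 + jZ_L·tanβl) = 15.9 + j5.98 Ω
Γ_s = (Z_in − Z_s)/(Z_in + Z_s) = (-59.1 + j5.98)/(90.9 + j5.98), |Γ_s| = 0.653

|Γ| ≈ 0.653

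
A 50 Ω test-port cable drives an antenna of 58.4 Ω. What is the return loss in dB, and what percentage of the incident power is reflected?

RL ≈ 22.2 dB; 0.6% of incident power reflected

Γ = (58.4 − 50)/(58.4 + 50) = 0.0775
RL = −20·log₁₀(0.0775) = 22.2 dB
P_refl/P_inc = |Γ|² = 0.006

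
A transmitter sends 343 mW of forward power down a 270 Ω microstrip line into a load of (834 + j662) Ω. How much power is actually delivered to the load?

P_delivered ≈ 186 mW

|Γ| = |(564 + j662)/(1104 + j662)| = 0.676
|Γ|² = 0.456
P_refl = |Γ|²·P_inc = 157 mW, P_del = (1 − |Γ|²)·P_inc = 186 mW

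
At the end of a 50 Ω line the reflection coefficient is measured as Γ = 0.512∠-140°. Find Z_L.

Z_L ≈ 18 − j16.1 Ω

Z_L = Z_0·(1 + Γ)/(1 − Γ) = 50·(0.608 − j0.329)/(1.39 + j0.329)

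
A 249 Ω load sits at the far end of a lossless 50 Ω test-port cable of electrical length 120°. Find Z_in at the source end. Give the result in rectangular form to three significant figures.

tan(βl) = tan(120°) = -1.73
Z_in = Z_0·(Z_L + jZ_0·tanβl)/(Z_0 + jZ_L·tanβl)
     = 50·(249 − j86.6)/(50 − j431)

Z_in ≈ 13.2 + j27.3 Ω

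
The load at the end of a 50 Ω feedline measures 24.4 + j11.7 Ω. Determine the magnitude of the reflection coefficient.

Γ = (Z_L − Z_0)/(Z_L + Z_0) = (-25.6 + j11.7)/(74.4 + j11.7)
|Γ| = 28.1/75.3

|Γ| ≈ 0.374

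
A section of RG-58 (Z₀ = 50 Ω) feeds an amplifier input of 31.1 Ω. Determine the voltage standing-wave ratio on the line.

Γ = (31.1 − 50)/(31.1 + 50) = -0.233
VSWR = (1 + 0.233)/(1 − 0.233)

VSWR ≈ 1.61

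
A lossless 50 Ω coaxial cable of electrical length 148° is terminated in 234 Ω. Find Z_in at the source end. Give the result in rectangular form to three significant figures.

tan(βl) = tan(148°) = -0.625
Z_in = Z_0·(Z_L + jZ_0·tanβl)/(Z_0 + jZ_L·tanβl)
     = 50·(234 − j31.2)/(50 − j146)

Z_in ≈ 34.1 + j68.4 Ω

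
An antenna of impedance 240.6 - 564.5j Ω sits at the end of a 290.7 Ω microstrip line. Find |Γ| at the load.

|Γ| ≈ 0.731

Γ = (Z_L − Z_0)/(Z_L + Z_0) = (-50.1 − j564.5)/(531.3 − j564.5)
|Γ| = 567/775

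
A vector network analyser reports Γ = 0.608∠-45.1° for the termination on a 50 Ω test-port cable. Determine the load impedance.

Z_L ≈ 61.6 − j84.2 Ω

Z_L = Z_0·(1 + Γ)/(1 − Γ) = 50·(1.43 − j0.431)/(0.571 + j0.431)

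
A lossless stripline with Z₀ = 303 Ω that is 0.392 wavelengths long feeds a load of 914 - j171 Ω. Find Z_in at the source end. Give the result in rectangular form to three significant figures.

Z_in ≈ 243 + j321 Ω

βl = 2π × 0.392 = 141°
tan(βl) = tan(141°) = -0.806
Z_in = Z_0·(Z_L + jZ_0·tanβl)/(Z_0 + jZ_L·tanβl)
     = 303·(914 − j415)/(165 − j737)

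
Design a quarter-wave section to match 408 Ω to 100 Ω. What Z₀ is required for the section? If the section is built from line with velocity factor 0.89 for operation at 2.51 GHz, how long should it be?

Z_qwt ≈ 202 Ω; length ≈ 2.66 cm

Z_qwt = √(Z_0·R_L) = √(100 × 408) = √40800
λ = 0.89·c/f = 0.106 m, so l = λ/4 = 0.0266 m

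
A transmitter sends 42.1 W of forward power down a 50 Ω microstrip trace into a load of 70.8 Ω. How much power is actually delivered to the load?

Γ = (70.8 − 50)/(70.8 + 50) = 0.172
|Γ|² = 0.0296
P_refl = |Γ|²·P_inc = 1.25 W, P_del = (1 − |Γ|²)·P_inc = 40.9 W

P_delivered ≈ 40.9 W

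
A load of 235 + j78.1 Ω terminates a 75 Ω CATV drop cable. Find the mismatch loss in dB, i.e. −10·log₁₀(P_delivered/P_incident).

Γ = (160 + j78.1)/(310 + j78.1), |Γ| = 0.557
|Γ|² = 0.31, so P_del/P_inc = 1 − |Γ|² = 0.69
ML = −10·log₁₀(1 − |Γ|²)

mismatch loss ≈ 1.61 dB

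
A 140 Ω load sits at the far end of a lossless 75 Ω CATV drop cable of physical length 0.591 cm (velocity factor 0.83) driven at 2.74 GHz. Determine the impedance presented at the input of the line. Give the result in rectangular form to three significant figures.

λ = v/f = 0.83·c / 2.74 GHz = 0.0909 m
βl = 2π·l/λ = 2π × 0.065 = 23.4°
tan(βl) = tan(23.4°) = 0.433
Z_in = Z_0·(Z_L + jZ_0·tanβl)/(Z_0 + jZ_L·tanβl)
     = 75·(140 + j32.5)/(75 + j60.6)

Z_in ≈ 101 − j48.8 Ω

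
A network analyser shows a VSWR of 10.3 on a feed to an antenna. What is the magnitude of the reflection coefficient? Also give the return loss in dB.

|Γ| ≈ 0.823; return loss ≈ 1.69 dB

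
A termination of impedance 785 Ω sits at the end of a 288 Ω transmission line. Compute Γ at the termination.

Γ = (Z_L − Z_0)/(Z_L + Z_0) = (785 − 288)/(785 + 288) = 497/1073

Γ = 0.463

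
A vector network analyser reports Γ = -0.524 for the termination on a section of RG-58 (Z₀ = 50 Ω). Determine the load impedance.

Z_L ≈ 15.6 Ω

Z_L = Z_0·(1 + Γ)/(1 − Γ) = 50·(0.476)/(1.52)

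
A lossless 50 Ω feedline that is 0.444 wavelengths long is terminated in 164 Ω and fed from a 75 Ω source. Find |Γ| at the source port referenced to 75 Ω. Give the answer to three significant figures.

βl = 2π × 0.444 = 160°
tan(βl) = -0.367
Z_in = Z_0·(Z_L + jZ_0·tanβl)/(Z_0 + jZ_L·tanβl) = 76 + j73.1 Ω
Γ_s = (Z_in − Z_s)/(Z_in + Z_s) = (0.958 + j73.1)/(151 + j73.1), |Γ_s| = 0.436

|Γ| ≈ 0.436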